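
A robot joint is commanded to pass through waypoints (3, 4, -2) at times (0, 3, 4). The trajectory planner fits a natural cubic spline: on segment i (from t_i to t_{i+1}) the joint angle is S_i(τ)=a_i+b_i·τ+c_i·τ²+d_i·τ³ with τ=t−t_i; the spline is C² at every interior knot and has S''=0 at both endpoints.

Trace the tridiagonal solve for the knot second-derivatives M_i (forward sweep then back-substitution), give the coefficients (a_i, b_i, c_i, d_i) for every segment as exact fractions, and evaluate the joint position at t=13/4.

Δ: Δ0=1/3, Δ1=-6
row 1: diag=8, rhs=-38; c'=1/8, d'=-19/4
back: M1=-19/4
M: M0=0, M1=-19/4, M2=0
seg 0: a=3, c=M0/2=0, d=(M1−M0)/(6·3)=-19/72, b=Δ0−h0·(2M0+M1)/6=65/24
seg 1: a=4, c=M1/2=-19/8, d=(M2−M1)/(6·1)=19/24, b=Δ1−h1·(2M1+M2)/6=-53/12
t_q=13/4 → seg 1, τ=1/4; S=4+-53/12·τ+-19/8·τ²+19/24·τ³=1413/512

  seg 0: a=3 b=65/24 c=0 d=-19/72
  seg 1: a=4 b=-53/12 c=-19/8 d=19/24
S(13/4) = 1413/512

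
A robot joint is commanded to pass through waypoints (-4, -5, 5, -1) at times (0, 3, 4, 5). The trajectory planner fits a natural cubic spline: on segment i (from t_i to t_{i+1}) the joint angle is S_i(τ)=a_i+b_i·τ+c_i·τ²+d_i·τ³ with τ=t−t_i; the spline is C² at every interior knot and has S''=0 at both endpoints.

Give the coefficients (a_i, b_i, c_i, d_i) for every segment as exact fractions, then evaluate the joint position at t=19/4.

Δ: Δ0=-1/3, Δ1=10, Δ2=-6
row 1: diag=8, rhs=62; c'=1/8, d'=31/4
row 2: denom=4−1·1/8=31/8; d'=(-96−1·31/4)/(31/8)=-830/31
back: M2=-830/31
back: M1=31/4−1/8·-830/31=344/31
M: M0=0, M1=344/31, M2=-830/31, M3=0
seg 0: a=-4, c=M0/2=0, d=(M1−M0)/(6·3)=172/279, b=Δ0−h0·(2M0+M1)/6=-547/93
seg 1: a=-5, c=M1/2=172/31, d=(M2−M1)/(6·1)=-587/93, b=Δ1−h1·(2M1+M2)/6=1001/93
seg 2: a=5, c=M2/2=-415/31, d=(M3−M2)/(6·1)=415/93, b=Δ2−h2·(2M2+M3)/6=272/93
t_q=19/4 → seg 2, τ=3/4; S=5+272/93·τ+-415/31·τ²+415/93·τ³=3067/1984

  seg 0: a=-4 b=-547/93 c=0 d=172/279
  seg 1: a=-5 b=1001/93 c=172/31 d=-587/93
  seg 2: a=5 b=272/93 c=-415/31 d=415/93
S(19/4) = 3067/1984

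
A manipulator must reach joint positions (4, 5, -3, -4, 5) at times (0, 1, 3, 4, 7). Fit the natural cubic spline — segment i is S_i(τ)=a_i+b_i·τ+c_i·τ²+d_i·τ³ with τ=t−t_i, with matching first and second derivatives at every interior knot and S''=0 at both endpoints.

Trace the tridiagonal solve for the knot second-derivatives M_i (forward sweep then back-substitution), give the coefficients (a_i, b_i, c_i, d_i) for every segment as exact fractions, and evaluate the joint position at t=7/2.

Δ: Δ0=1, Δ1=-4, Δ2=-1, Δ3=3
row 1: diag=6, rhs=-30; c'=1/3, d'=-5
row 2: denom=6−2·1/3=16/3; d'=(18−2·-5)/(16/3)=21/4
row 3: denom=8−1·3/16=125/16; d'=(24−1·21/4)/(125/16)=12/5
back: M3=12/5
back: M2=21/4−3/16·12/5=24/5
back: M1=-5−1/3·24/5=-33/5
M: M0=0, M1=-33/5, M2=24/5, M3=12/5, M4=0
seg 0: a=4, c=M0/2=0, d=(M1−M0)/(6·1)=-11/10, b=Δ0−h0·(2M0+M1)/6=21/10
seg 1: a=5, c=M1/2=-33/10, d=(M2−M1)/(6·2)=19/20, b=Δ1−h1·(2M1+M2)/6=-6/5
seg 2: a=-3, c=M2/2=12/5, d=(M3−M2)/(6·1)=-2/5, b=Δ2−h2·(2M2+M3)/6=-3
seg 3: a=-4, c=M3/2=6/5, d=(M4−M3)/(6·3)=-2/15, b=Δ3−h3·(2M3+M4)/6=3/5
t_q=7/2 → seg 2, τ=1/2; S=-3+-3·τ+12/5·τ²+-2/5·τ³=-79/20

  seg 0: a=4 b=21/10 c=0 d=-11/10
  seg 1: a=5 b=-6/5 c=-33/10 d=19/20
  seg 2: a=-3 b=-3 c=12/5 d=-2/5
  seg 3: a=-4 b=3/5 c=6/5 d=-2/15
S(7/2) = -79/20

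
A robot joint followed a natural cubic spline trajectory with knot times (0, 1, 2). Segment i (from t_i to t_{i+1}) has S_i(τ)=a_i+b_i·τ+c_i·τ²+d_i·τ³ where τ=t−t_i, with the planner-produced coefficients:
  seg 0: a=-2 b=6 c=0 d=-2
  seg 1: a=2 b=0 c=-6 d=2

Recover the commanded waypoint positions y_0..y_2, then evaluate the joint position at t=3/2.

y_0=-2 y_1=2 y_2=-2
S(3/2) = 3/4

y_0 = S_0(0) = a_0 = -2
y_1 = S_1(0) = a_1 = 2
y_2 = S_1(1) = -2
t_q=3/2 is in segment 1 (τ=1/2); S_1(τ)=3/4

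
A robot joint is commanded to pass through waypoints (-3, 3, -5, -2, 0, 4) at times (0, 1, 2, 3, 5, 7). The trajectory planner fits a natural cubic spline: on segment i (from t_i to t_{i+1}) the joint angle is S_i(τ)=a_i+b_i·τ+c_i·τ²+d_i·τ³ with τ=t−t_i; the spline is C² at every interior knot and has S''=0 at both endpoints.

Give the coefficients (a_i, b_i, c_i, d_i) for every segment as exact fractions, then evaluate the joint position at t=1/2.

  seg 0: a=-3 b=3311/314 c=0 d=-1427/314
  seg 1: a=3 b=-485/157 c=-4281/314 d=2739/314
  seg 2: a=-5 b=-1315/314 c=1968/157 d=-1679/314
  seg 3: a=-2 b=760/157 c=-1101/314 d=249/314
  seg 4: a=0 b=52/157 c=393/314 d=-131/628
S(1/2) = 4281/2512

Δ: Δ0=6, Δ1=-8, Δ2=3, Δ3=1, Δ4=2
row 1: diag=4, rhs=-84; c'=1/4, d'=-21
row 2: denom=4−1·1/4=15/4; d'=(66−1·-21)/(15/4)=116/5
row 3: denom=6−1·4/15=86/15; d'=(-12−1·116/5)/(86/15)=-264/43
row 4: denom=8−2·15/43=314/43; d'=(6−2·-264/43)/(314/43)=393/157
back: M4=393/157
back: M3=-264/43−15/43·393/157=-1101/157
back: M2=116/5−4/15·-1101/157=3936/157
back: M1=-21−1/4·3936/157=-4281/157
M: M0=0, M1=-4281/157, M2=3936/157, M3=-1101/157, M4=393/157, M5=0
seg 0: a=-3, c=M0/2=0, d=(M1−M0)/(6·1)=-1427/314, b=Δ0−h0·(2M0+M1)/6=3311/314
seg 1: a=3, c=M1/2=-4281/314, d=(M2−M1)/(6·1)=2739/314, b=Δ1−h1·(2M1+M2)/6=-485/157
seg 2: a=-5, c=M2/2=1968/157, d=(M3−M2)/(6·1)=-1679/314, b=Δ2−h2·(2M2+M3)/6=-1315/314
seg 3: a=-2, c=M3/2=-1101/314, d=(M4−M3)/(6·2)=249/314, b=Δ3−h3·(2M3+M4)/6=760/157
seg 4: a=0, c=M4/2=393/314, d=(M5−M4)/(6·2)=-131/628, b=Δ4−h4·(2M4+M5)/6=52/157
t_q=1/2 → seg 0, τ=1/2; S=-3+3311/314·τ+0·τ²+-1427/314·τ³=4281/2512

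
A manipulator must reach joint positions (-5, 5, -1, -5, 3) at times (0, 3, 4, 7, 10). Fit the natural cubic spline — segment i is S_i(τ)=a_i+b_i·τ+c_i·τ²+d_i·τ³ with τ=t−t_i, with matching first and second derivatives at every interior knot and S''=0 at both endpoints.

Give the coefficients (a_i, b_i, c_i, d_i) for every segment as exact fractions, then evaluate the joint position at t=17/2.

  seg 0: a=-5 b=404/57 c=0 d=-214/513
  seg 1: a=5 b=-238/57 c=-214/57 d=110/57
  seg 2: a=-1 b=-112/19 c=116/57 d=-88/513
  seg 3: a=-5 b=32/19 c=28/57 d=-28/513
S(17/2) = -59/38

Δ: Δ0=10/3, Δ1=-6, Δ2=-4/3, Δ3=8/3
row 1: diag=8, rhs=-56; c'=1/8, d'=-7
row 2: denom=8−1·1/8=63/8; d'=(28−1·-7)/(63/8)=40/9
row 3: denom=12−3·8/21=76/7; d'=(24−3·40/9)/(76/7)=56/57
back: M3=56/57
back: M2=40/9−8/21·56/57=232/57
back: M1=-7−1/8·232/57=-428/57
M: M0=0, M1=-428/57, M2=232/57, M3=56/57, M4=0
seg 0: a=-5, c=M0/2=0, d=(M1−M0)/(6·3)=-214/513, b=Δ0−h0·(2M0+M1)/6=404/57
seg 1: a=5, c=M1/2=-214/57, d=(M2−M1)/(6·1)=110/57, b=Δ1−h1·(2M1+M2)/6=-238/57
seg 2: a=-1, c=M2/2=116/57, d=(M3−M2)/(6·3)=-88/513, b=Δ2−h2·(2M2+M3)/6=-112/19
seg 3: a=-5, c=M3/2=28/57, d=(M4−M3)/(6·3)=-28/513, b=Δ3−h3·(2M3+M4)/6=32/19
t_q=17/2 → seg 3, τ=3/2; S=-5+32/19·τ+28/57·τ²+-28/513·τ³=-59/38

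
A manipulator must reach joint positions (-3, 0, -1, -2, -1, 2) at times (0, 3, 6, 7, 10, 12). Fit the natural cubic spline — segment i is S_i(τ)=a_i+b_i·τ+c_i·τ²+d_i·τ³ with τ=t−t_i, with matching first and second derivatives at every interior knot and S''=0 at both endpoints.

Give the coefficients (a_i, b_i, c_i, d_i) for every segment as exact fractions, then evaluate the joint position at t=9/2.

  seg 0: a=-3 b=5183/4038 c=0 d=-1145/36342
  seg 1: a=0 b=874/2019 c=-1145/4038 d=341/36342
  seg 2: a=-1 b=-4099/4038 c=-134/673 d=865/4038
  seg 3: a=-2 b=-1556/2019 c=597/1346 d=-305/12114
  seg 4: a=-1 b=4889/4038 c=146/673 d=-73/2019
S(9/2) = 463/10768

Δ: Δ0=1, Δ1=-1/3, Δ2=-1, Δ3=1/3, Δ4=3/2
row 1: diag=12, rhs=-8; c'=1/4, d'=-2/3
row 2: denom=8−3·1/4=29/4; d'=(-4−3·-2/3)/(29/4)=-8/29
row 3: denom=8−1·4/29=228/29; d'=(8−1·-8/29)/(228/29)=20/19
row 4: denom=10−3·29/76=673/76; d'=(7−3·20/19)/(673/76)=292/673
back: M4=292/673
back: M3=20/19−29/76·292/673=597/673
back: M2=-8/29−4/29·597/673=-268/673
back: M1=-2/3−1/4·-268/673=-1145/2019
M: M0=0, M1=-1145/2019, M2=-268/673, M3=597/673, M4=292/673, M5=0
seg 0: a=-3, c=M0/2=0, d=(M1−M0)/(6·3)=-1145/36342, b=Δ0−h0·(2M0+M1)/6=5183/4038
seg 1: a=0, c=M1/2=-1145/4038, d=(M2−M1)/(6·3)=341/36342, b=Δ1−h1·(2M1+M2)/6=874/2019
seg 2: a=-1, c=M2/2=-134/673, d=(M3−M2)/(6·1)=865/4038, b=Δ2−h2·(2M2+M3)/6=-4099/4038
seg 3: a=-2, c=M3/2=597/1346, d=(M4−M3)/(6·3)=-305/12114, b=Δ3−h3·(2M3+M4)/6=-1556/2019
seg 4: a=-1, c=M4/2=146/673, d=(M5−M4)/(6·2)=-73/2019, b=Δ4−h4·(2M4+M5)/6=4889/4038
t_q=9/2 → seg 1, τ=3/2; S=0+874/2019·τ+-1145/4038·τ²+341/36342·τ³=463/10768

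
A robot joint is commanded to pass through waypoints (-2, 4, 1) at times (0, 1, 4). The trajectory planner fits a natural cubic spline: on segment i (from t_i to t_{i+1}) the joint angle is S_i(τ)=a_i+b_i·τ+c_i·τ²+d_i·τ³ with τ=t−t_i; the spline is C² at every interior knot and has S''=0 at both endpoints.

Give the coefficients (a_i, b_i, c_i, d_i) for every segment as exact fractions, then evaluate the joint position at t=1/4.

  seg 0: a=-2 b=55/8 c=0 d=-7/8
  seg 1: a=4 b=17/4 c=-21/8 d=7/24
S(1/4) = -151/512

Δ: Δ0=6, Δ1=-1
row 1: diag=8, rhs=-42; c'=3/8, d'=-21/4
back: M1=-21/4
M: M0=0, M1=-21/4, M2=0
seg 0: a=-2, c=M0/2=0, d=(M1−M0)/(6·1)=-7/8, b=Δ0−h0·(2M0+M1)/6=55/8
seg 1: a=4, c=M1/2=-21/8, d=(M2−M1)/(6·3)=7/24, b=Δ1−h1·(2M1+M2)/6=17/4
t_q=1/4 → seg 0, τ=1/4; S=-2+55/8·τ+0·τ²+-7/8·τ³=-151/512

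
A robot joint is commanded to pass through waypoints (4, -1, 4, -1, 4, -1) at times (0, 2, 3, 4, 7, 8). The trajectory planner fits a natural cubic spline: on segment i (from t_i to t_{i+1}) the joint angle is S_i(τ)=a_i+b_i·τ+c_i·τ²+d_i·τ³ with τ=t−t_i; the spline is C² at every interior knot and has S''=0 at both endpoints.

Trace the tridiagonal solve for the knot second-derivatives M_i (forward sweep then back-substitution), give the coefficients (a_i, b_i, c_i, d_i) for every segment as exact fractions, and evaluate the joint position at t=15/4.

  seg 0: a=4 b=-44815/7302 c=0 d=3320/3651
  seg 1: a=-1 b=34865/7302 c=6640/1217 d=-38195/7302
  seg 2: a=4 b=-20/3651 c=-24915/2434 d=38275/7302
  seg 3: a=-1 b=-34705/7302 c=6680/1217 d=-24455/21906
  seg 4: a=4 b=-7160/3651 c=-11095/2434 d=11095/7302
S(15/4) = 69999/155776

Δ: Δ0=-5/2, Δ1=5, Δ2=-5, Δ3=5/3, Δ4=-5
row 1: diag=6, rhs=45; c'=1/6, d'=15/2
row 2: denom=4−1·1/6=23/6; d'=(-60−1·15/2)/(23/6)=-405/23
row 3: denom=8−1·6/23=178/23; d'=(40−1·-405/23)/(178/23)=1325/178
row 4: denom=8−3·69/178=1217/178; d'=(-40−3·1325/178)/(1217/178)=-11095/1217
back: M4=-11095/1217
back: M3=1325/178−69/178·-11095/1217=13360/1217
back: M2=-405/23−6/23·13360/1217=-24915/1217
back: M1=15/2−1/6·-24915/1217=13280/1217
M: M0=0, M1=13280/1217, M2=-24915/1217, M3=13360/1217, M4=-11095/1217, M5=0
seg 0: a=4, c=M0/2=0, d=(M1−M0)/(6·2)=3320/3651, b=Δ0−h0·(2M0+M1)/6=-44815/7302
seg 1: a=-1, c=M1/2=6640/1217, d=(M2−M1)/(6·1)=-38195/7302, b=Δ1−h1·(2M1+M2)/6=34865/7302
seg 2: a=4, c=M2/2=-24915/2434, d=(M3−M2)/(6·1)=38275/7302, b=Δ2−h2·(2M2+M3)/6=-20/3651
seg 3: a=-1, c=M3/2=6680/1217, d=(M4−M3)/(6·3)=-24455/21906, b=Δ3−h3·(2M3+M4)/6=-34705/7302
seg 4: a=4, c=M4/2=-11095/2434, d=(M5−M4)/(6·1)=11095/7302, b=Δ4−h4·(2M4+M5)/6=-7160/3651
t_q=15/4 → seg 2, τ=3/4; S=4+-20/3651·τ+-24915/2434·τ²+38275/7302·τ³=69999/155776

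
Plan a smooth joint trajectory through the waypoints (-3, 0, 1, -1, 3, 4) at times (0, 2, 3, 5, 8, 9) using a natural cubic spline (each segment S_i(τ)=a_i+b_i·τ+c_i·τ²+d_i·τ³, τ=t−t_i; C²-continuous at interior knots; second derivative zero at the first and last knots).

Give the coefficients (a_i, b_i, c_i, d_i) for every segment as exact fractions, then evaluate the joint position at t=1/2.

  seg 0: a=-3 b=20825/13758 c=0 d=-47/13758
  seg 1: a=0 b=20261/13758 c=-47/2293 d=-6221/13758
  seg 2: a=1 b=517/6879 c=-6315/4586 d=11549/27516
  seg 3: a=-1 b=-2726/6879 c=2617/2293 d=-1295/6879
  seg 4: a=3 b=9415/6879 c=-1268/2293 d=1268/6879
S(1/2) = -82313/36688

Δ: Δ0=3/2, Δ1=1, Δ2=-1, Δ3=4/3, Δ4=1
row 1: diag=6, rhs=-3; c'=1/6, d'=-1/2
row 2: denom=6−1·1/6=35/6; d'=(-12−1·-1/2)/(35/6)=-69/35
row 3: denom=10−2·12/35=326/35; d'=(14−2·-69/35)/(326/35)=314/163
row 4: denom=8−3·105/326=2293/326; d'=(-2−3·314/163)/(2293/326)=-2536/2293
back: M4=-2536/2293
back: M3=314/163−105/326·-2536/2293=5234/2293
back: M2=-69/35−12/35·5234/2293=-6315/2293
back: M1=-1/2−1/6·-6315/2293=-94/2293
M: M0=0, M1=-94/2293, M2=-6315/2293, M3=5234/2293, M4=-2536/2293, M5=0
seg 0: a=-3, c=M0/2=0, d=(M1−M0)/(6·2)=-47/13758, b=Δ0−h0·(2M0+M1)/6=20825/13758
seg 1: a=0, c=M1/2=-47/2293, d=(M2−M1)/(6·1)=-6221/13758, b=Δ1−h1·(2M1+M2)/6=20261/13758
seg 2: a=1, c=M2/2=-6315/4586, d=(M3−M2)/(6·2)=11549/27516, b=Δ2−h2·(2M2+M3)/6=517/6879
seg 3: a=-1, c=M3/2=2617/2293, d=(M4−M3)/(6·3)=-1295/6879, b=Δ3−h3·(2M3+M4)/6=-2726/6879
seg 4: a=3, c=M4/2=-1268/2293, d=(M5−M4)/(6·1)=1268/6879, b=Δ4−h4·(2M4+M5)/6=9415/6879
t_q=1/2 → seg 0, τ=1/2; S=-3+20825/13758·τ+0·τ²+-47/13758·τ³=-82313/36688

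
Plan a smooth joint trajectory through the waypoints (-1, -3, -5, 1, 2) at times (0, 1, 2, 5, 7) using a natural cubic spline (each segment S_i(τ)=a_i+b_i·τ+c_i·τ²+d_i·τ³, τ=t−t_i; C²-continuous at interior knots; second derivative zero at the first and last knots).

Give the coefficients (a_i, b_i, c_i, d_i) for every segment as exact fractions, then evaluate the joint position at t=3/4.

  seg 0: a=-1 b=-1007/548 c=0 d=-89/548
  seg 1: a=-3 b=-637/274 c=-267/548 d=445/548
  seg 2: a=-5 b=-473/548 c=267/137 d=-545/1644
  seg 3: a=1 b=515/274 c=-567/548 d=189/1096
S(3/4) = -85811/35072

Δ: Δ0=-2, Δ1=-2, Δ2=2, Δ3=1/2
row 1: diag=4, rhs=0; c'=1/4, d'=0
row 2: denom=8−1·1/4=31/4; d'=(24−1·0)/(31/4)=96/31
row 3: denom=10−3·12/31=274/31; d'=(-9−3·96/31)/(274/31)=-567/274
back: M3=-567/274
back: M2=96/31−12/31·-567/274=534/137
back: M1=0−1/4·534/137=-267/274
M: M0=0, M1=-267/274, M2=534/137, M3=-567/274, M4=0
seg 0: a=-1, c=M0/2=0, d=(M1−M0)/(6·1)=-89/548, b=Δ0−h0·(2M0+M1)/6=-1007/548
seg 1: a=-3, c=M1/2=-267/548, d=(M2−M1)/(6·1)=445/548, b=Δ1−h1·(2M1+M2)/6=-637/274
seg 2: a=-5, c=M2/2=267/137, d=(M3−M2)/(6·3)=-545/1644, b=Δ2−h2·(2M2+M3)/6=-473/548
seg 3: a=1, c=M3/2=-567/548, d=(M4−M3)/(6·2)=189/1096, b=Δ3−h3·(2M3+M4)/6=515/274
t_q=3/4 → seg 0, τ=3/4; S=-1+-1007/548·τ+0·τ²+-89/548·τ³=-85811/35072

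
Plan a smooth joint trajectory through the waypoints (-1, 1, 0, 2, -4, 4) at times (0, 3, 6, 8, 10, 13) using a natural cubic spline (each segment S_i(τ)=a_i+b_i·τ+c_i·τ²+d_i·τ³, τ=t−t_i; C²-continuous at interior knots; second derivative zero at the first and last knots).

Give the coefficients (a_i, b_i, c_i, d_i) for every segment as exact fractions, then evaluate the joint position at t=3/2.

  seg 0: a=-1 b=775/663 c=0 d=-37/663
  seg 1: a=1 b=-224/663 c=-111/221 d=334/1989
  seg 2: a=0 b=784/663 c=223/221 d=-1459/2652
  seg 3: a=2 b=-917/663 c=-1013/442 d=1967/2652
  seg 4: a=-4 b=-1094/663 c=477/221 d=-53/221
S(3/2) = 999/1768

Δ: Δ0=2/3, Δ1=-1/3, Δ2=1, Δ3=-3, Δ4=8/3
row 1: diag=12, rhs=-6; c'=1/4, d'=-1/2
row 2: denom=10−3·1/4=37/4; d'=(8−3·-1/2)/(37/4)=38/37
row 3: denom=8−2·8/37=280/37; d'=(-24−2·38/37)/(280/37)=-241/70
row 4: denom=10−2·37/140=663/70; d'=(34−2·-241/70)/(663/70)=954/221
back: M4=954/221
back: M3=-241/70−37/140·954/221=-1013/221
back: M2=38/37−8/37·-1013/221=446/221
back: M1=-1/2−1/4·446/221=-222/221
M: M0=0, M1=-222/221, M2=446/221, M3=-1013/221, M4=954/221, M5=0
seg 0: a=-1, c=M0/2=0, d=(M1−M0)/(6·3)=-37/663, b=Δ0−h0·(2M0+M1)/6=775/663
seg 1: a=1, c=M1/2=-111/221, d=(M2−M1)/(6·3)=334/1989, b=Δ1−h1·(2M1+M2)/6=-224/663
seg 2: a=0, c=M2/2=223/221, d=(M3−M2)/(6·2)=-1459/2652, b=Δ2−h2·(2M2+M3)/6=784/663
seg 3: a=2, c=M3/2=-1013/442, d=(M4−M3)/(6·2)=1967/2652, b=Δ3−h3·(2M3+M4)/6=-917/663
seg 4: a=-4, c=M4/2=477/221, d=(M5−M4)/(6·3)=-53/221, b=Δ4−h4·(2M4+M5)/6=-1094/663
t_q=3/2 → seg 0, τ=3/2; S=-1+775/663·τ+0·τ²+-37/663·τ³=999/1768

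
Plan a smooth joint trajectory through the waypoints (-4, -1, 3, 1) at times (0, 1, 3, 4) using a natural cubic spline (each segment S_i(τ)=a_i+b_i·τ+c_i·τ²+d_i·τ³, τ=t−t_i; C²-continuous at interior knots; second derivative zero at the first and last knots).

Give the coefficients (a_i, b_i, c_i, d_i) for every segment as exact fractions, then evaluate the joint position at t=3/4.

Δ: Δ0=3, Δ1=2, Δ2=-2
row 1: diag=6, rhs=-6; c'=1/3, d'=-1
row 2: denom=6−2·1/3=16/3; d'=(-24−2·-1)/(16/3)=-33/8
back: M2=-33/8
back: M1=-1−1/3·-33/8=3/8
M: M0=0, M1=3/8, M2=-33/8, M3=0
seg 0: a=-4, c=M0/2=0, d=(M1−M0)/(6·1)=1/16, b=Δ0−h0·(2M0+M1)/6=47/16
seg 1: a=-1, c=M1/2=3/16, d=(M2−M1)/(6·2)=-3/8, b=Δ1−h1·(2M1+M2)/6=25/8
seg 2: a=3, c=M2/2=-33/16, d=(M3−M2)/(6·1)=11/16, b=Δ2−h2·(2M2+M3)/6=-5/8
t_q=3/4 → seg 0, τ=3/4; S=-4+47/16·τ+0·τ²+1/16·τ³=-1813/1024

  seg 0: a=-4 b=47/16 c=0 d=1/16
  seg 1: a=-1 b=25/8 c=3/16 d=-3/8
  seg 2: a=3 b=-5/8 c=-33/16 d=11/16
S(3/4) = -1813/1024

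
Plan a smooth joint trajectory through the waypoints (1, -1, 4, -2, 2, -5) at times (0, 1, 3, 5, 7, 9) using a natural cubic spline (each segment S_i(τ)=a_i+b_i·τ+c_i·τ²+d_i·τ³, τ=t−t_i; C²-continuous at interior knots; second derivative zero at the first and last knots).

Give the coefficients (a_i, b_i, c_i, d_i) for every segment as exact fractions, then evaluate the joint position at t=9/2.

  seg 0: a=1 b=-54/17 c=0 d=20/17
  seg 1: a=-1 b=6/17 c=60/17 d=-167/136
  seg 2: a=4 b=-9/34 c=-261/68 d=21/17
  seg 3: a=-2 b=-27/34 c=243/68 d=-37/34
  seg 4: a=2 b=15/34 c=-201/68 d=67/136
S(9/2) = -235/272

Δ: Δ0=-2, Δ1=5/2, Δ2=-3, Δ3=2, Δ4=-7/2
row 1: diag=6, rhs=27; c'=1/3, d'=9/2
row 2: denom=8−2·1/3=22/3; d'=(-33−2·9/2)/(22/3)=-63/11
row 3: denom=8−2·3/11=82/11; d'=(30−2·-63/11)/(82/11)=228/41
row 4: denom=8−2·11/41=306/41; d'=(-33−2·228/41)/(306/41)=-201/34
back: M4=-201/34
back: M3=228/41−11/41·-201/34=243/34
back: M2=-63/11−3/11·243/34=-261/34
back: M1=9/2−1/3·-261/34=120/17
M: M0=0, M1=120/17, M2=-261/34, M3=243/34, M4=-201/34, M5=0
seg 0: a=1, c=M0/2=0, d=(M1−M0)/(6·1)=20/17, b=Δ0−h0·(2M0+M1)/6=-54/17
seg 1: a=-1, c=M1/2=60/17, d=(M2−M1)/(6·2)=-167/136, b=Δ1−h1·(2M1+M2)/6=6/17
seg 2: a=4, c=M2/2=-261/68, d=(M3−M2)/(6·2)=21/17, b=Δ2−h2·(2M2+M3)/6=-9/34
seg 3: a=-2, c=M3/2=243/68, d=(M4−M3)/(6·2)=-37/34, b=Δ3−h3·(2M3+M4)/6=-27/34
seg 4: a=2, c=M4/2=-201/68, d=(M5−M4)/(6·2)=67/136, b=Δ4−h4·(2M4+M5)/6=15/34
t_q=9/2 → seg 2, τ=3/2; S=4+-9/34·τ+-261/68·τ²+21/17·τ³=-235/272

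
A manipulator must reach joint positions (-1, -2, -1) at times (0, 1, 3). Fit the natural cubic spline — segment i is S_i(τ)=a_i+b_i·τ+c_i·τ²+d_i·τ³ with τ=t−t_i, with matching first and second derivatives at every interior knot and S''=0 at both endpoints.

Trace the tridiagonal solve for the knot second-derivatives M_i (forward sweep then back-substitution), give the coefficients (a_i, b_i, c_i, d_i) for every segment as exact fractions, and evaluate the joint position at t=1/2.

  seg 0: a=-1 b=-5/4 c=0 d=1/4
  seg 1: a=-2 b=-1/2 c=3/4 d=-1/8
S(1/2) = -51/32

Δ: Δ0=-1, Δ1=1/2
row 1: diag=6, rhs=9; c'=1/3, d'=3/2
back: M1=3/2
M: M0=0, M1=3/2, M2=0
seg 0: a=-1, c=M0/2=0, d=(M1−M0)/(6·1)=1/4, b=Δ0−h0·(2M0+M1)/6=-5/4
seg 1: a=-2, c=M1/2=3/4, d=(M2−M1)/(6·2)=-1/8, b=Δ1−h1·(2M1+M2)/6=-1/2
t_q=1/2 → seg 0, τ=1/2; S=-1+-5/4·τ+0·τ²+1/4·τ³=-51/32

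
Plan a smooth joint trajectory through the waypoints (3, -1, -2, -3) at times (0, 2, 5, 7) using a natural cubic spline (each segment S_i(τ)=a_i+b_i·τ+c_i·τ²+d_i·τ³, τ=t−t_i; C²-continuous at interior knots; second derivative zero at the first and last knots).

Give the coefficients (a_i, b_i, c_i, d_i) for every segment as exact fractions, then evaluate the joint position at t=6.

Δ: Δ0=-2, Δ1=-1/3, Δ2=-1/2
row 1: diag=10, rhs=10; c'=3/10, d'=1
row 2: denom=10−3·3/10=91/10; d'=(-1−3·1)/(91/10)=-40/91
back: M2=-40/91
back: M1=1−3/10·-40/91=103/91
M: M0=0, M1=103/91, M2=-40/91, M3=0
seg 0: a=3, c=M0/2=0, d=(M1−M0)/(6·2)=103/1092, b=Δ0−h0·(2M0+M1)/6=-649/273
seg 1: a=-1, c=M1/2=103/182, d=(M2−M1)/(6·3)=-11/126, b=Δ1−h1·(2M1+M2)/6=-340/273
seg 2: a=-2, c=M2/2=-20/91, d=(M3−M2)/(6·2)=10/273, b=Δ2−h2·(2M2+M3)/6=-113/546
t_q=6 → seg 2, τ=1; S=-2+-113/546·τ+-20/91·τ²+10/273·τ³=-435/182

  seg 0: a=3 b=-649/273 c=0 d=103/1092
  seg 1: a=-1 b=-340/273 c=103/182 d=-11/126
  seg 2: a=-2 b=-113/546 c=-20/91 d=10/273
S(6) = -435/182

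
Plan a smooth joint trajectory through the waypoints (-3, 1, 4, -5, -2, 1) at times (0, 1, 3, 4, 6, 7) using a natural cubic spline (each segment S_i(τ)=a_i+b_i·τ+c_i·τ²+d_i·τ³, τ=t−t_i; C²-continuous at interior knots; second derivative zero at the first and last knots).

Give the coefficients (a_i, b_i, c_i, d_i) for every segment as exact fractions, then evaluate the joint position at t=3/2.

Δ: Δ0=4, Δ1=3/2, Δ2=-9, Δ3=3/2, Δ4=3
row 1: diag=6, rhs=-15; c'=1/3, d'=-5/2
row 2: denom=6−2·1/3=16/3; d'=(-63−2·-5/2)/(16/3)=-87/8
row 3: denom=6−1·3/16=93/16; d'=(63−1·-87/8)/(93/16)=394/31
row 4: denom=6−2·32/93=494/93; d'=(9−2·394/31)/(494/93)=-1527/494
back: M4=-1527/494
back: M3=394/31−32/93·-1527/494=3402/247
back: M2=-87/8−3/16·3402/247=-3324/247
back: M1=-5/2−1/3·-3324/247=981/494
M: M0=0, M1=981/494, M2=-3324/247, M3=3402/247, M4=-1527/494, M5=0
seg 0: a=-3, c=M0/2=0, d=(M1−M0)/(6·1)=327/988, b=Δ0−h0·(2M0+M1)/6=3625/988
seg 1: a=1, c=M1/2=981/988, d=(M2−M1)/(6·2)=-2543/1976, b=Δ1−h1·(2M1+M2)/6=2303/494
seg 2: a=4, c=M2/2=-1662/247, d=(M3−M2)/(6·1)=59/13, b=Δ2−h2·(2M2+M3)/6=-1682/247
seg 3: a=-5, c=M3/2=1701/247, d=(M4−M3)/(6·2)=-2777/1976, b=Δ3−h3·(2M3+M4)/6=-1643/247
seg 4: a=-2, c=M4/2=-1527/988, d=(M5−M4)/(6·1)=509/988, b=Δ4−h4·(2M4+M5)/6=1991/494
t_q=3/2 → seg 1, τ=1/2; S=1+2303/494·τ+981/988·τ²+-2543/1976·τ³=54037/15808

  seg 0: a=-3 b=3625/988 c=0 d=327/988
  seg 1: a=1 b=2303/494 c=981/988 d=-2543/1976
  seg 2: a=4 b=-1682/247 c=-1662/247 d=59/13
  seg 3: a=-5 b=-1643/247 c=1701/247 d=-2777/1976
  seg 4: a=-2 b=1991/494 c=-1527/988 d=509/988
S(3/2) = 54037/15808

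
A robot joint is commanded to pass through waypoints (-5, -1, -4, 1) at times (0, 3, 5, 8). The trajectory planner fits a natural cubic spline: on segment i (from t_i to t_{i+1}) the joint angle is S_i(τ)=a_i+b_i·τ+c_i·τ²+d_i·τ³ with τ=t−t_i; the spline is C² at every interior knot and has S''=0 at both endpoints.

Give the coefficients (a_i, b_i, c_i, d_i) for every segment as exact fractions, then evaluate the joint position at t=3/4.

Δ: Δ0=4/3, Δ1=-3/2, Δ2=5/3
row 1: diag=10, rhs=-17; c'=1/5, d'=-17/10
row 2: denom=10−2·1/5=48/5; d'=(19−2·-17/10)/(48/5)=7/3
back: M2=7/3
back: M1=-17/10−1/5·7/3=-13/6
M: M0=0, M1=-13/6, M2=7/3, M3=0
seg 0: a=-5, c=M0/2=0, d=(M1−M0)/(6·3)=-13/108, b=Δ0−h0·(2M0+M1)/6=29/12
seg 1: a=-1, c=M1/2=-13/12, d=(M2−M1)/(6·2)=3/8, b=Δ1−h1·(2M1+M2)/6=-5/6
seg 2: a=-4, c=M2/2=7/6, d=(M3−M2)/(6·3)=-7/54, b=Δ2−h2·(2M2+M3)/6=-2/3
t_q=3/4 → seg 0, τ=3/4; S=-5+29/12·τ+0·τ²+-13/108·τ³=-829/256

  seg 0: a=-5 b=29/12 c=0 d=-13/108
  seg 1: a=-1 b=-5/6 c=-13/12 d=3/8
  seg 2: a=-4 b=-2/3 c=7/6 d=-7/54
S(3/4) = -829/256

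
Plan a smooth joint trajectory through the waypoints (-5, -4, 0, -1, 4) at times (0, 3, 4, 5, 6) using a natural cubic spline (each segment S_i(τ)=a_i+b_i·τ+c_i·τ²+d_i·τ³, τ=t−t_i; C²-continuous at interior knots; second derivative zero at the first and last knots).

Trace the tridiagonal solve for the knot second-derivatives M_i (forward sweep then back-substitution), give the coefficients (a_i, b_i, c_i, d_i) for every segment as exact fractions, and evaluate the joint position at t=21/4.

  seg 0: a=-5 b=-613/348 c=0 d=27/116
  seg 1: a=-4 b=787/174 c=243/116 d=-911/348
  seg 2: a=0 b=299/348 c=-167/29 d=1357/348
  seg 3: a=-1 b=181/174 c=689/116 d=-689/348
S(21/4) = -2967/7424

Δ: Δ0=1/3, Δ1=4, Δ2=-1, Δ3=5
row 1: diag=8, rhs=22; c'=1/8, d'=11/4
row 2: denom=4−1·1/8=31/8; d'=(-30−1·11/4)/(31/8)=-262/31
row 3: denom=4−1·8/31=116/31; d'=(36−1·-262/31)/(116/31)=689/58
back: M3=689/58
back: M2=-262/31−8/31·689/58=-334/29
back: M1=11/4−1/8·-334/29=243/58
M: M0=0, M1=243/58, M2=-334/29, M3=689/58, M4=0
seg 0: a=-5, c=M0/2=0, d=(M1−M0)/(6·3)=27/116, b=Δ0−h0·(2M0+M1)/6=-613/348
seg 1: a=-4, c=M1/2=243/116, d=(M2−M1)/(6·1)=-911/348, b=Δ1−h1·(2M1+M2)/6=787/174
seg 2: a=0, c=M2/2=-167/29, d=(M3−M2)/(6·1)=1357/348, b=Δ2−h2·(2M2+M3)/6=299/348
seg 3: a=-1, c=M3/2=689/116, d=(M4−M3)/(6·1)=-689/348, b=Δ3−h3·(2M3+M4)/6=181/174
t_q=21/4 → seg 3, τ=1/4; S=-1+181/174·τ+689/116·τ²+-689/348·τ³=-2967/7424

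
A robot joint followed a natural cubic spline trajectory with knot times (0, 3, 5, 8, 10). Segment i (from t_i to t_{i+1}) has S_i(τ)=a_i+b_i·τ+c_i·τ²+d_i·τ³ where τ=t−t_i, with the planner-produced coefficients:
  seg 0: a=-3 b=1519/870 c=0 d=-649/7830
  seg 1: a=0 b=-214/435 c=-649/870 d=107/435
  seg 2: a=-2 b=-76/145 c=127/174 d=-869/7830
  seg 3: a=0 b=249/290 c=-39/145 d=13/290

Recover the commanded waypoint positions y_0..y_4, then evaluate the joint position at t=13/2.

y_0 = S_0(0) = a_0 = -3
y_1 = S_1(0) = a_1 = 0
y_2 = S_2(0) = a_2 = -2
y_3 = S_3(0) = a_3 = 0
y_4 = S_3(2) = 1
t_q=13/2 is in segment 2 (τ=3/2); S_2(τ)=-3523/2320

y_0=-3 y_1=0 y_2=-2 y_3=0 y_4=1
S(13/2) = -3523/2320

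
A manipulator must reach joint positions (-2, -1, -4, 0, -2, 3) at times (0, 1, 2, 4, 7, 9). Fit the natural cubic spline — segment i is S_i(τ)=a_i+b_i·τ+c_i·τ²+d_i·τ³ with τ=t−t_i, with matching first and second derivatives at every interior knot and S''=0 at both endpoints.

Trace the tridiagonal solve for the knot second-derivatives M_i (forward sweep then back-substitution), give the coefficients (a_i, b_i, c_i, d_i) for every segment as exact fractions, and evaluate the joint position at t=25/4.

  seg 0: a=-2 b=13453/5799 c=0 d=-7654/5799
  seg 1: a=-1 b=-9509/5799 c=-7654/1933 d=15074/5799
  seg 2: a=-4 b=-10211/5799 c=7420/1933 d=-22711/23196
  seg 3: a=0 b=10696/5799 c=-7871/3866 d=1545/3866
  seg 4: a=-2 b=4859/11598 c=3017/1933 d=-3017/11598
S(25/4) = -397083/247424

Δ: Δ0=1, Δ1=-3, Δ2=2, Δ3=-2/3, Δ4=5/2
row 1: diag=4, rhs=-24; c'=1/4, d'=-6
row 2: denom=6−1·1/4=23/4; d'=(30−1·-6)/(23/4)=144/23
row 3: denom=10−2·8/23=214/23; d'=(-16−2·144/23)/(214/23)=-328/107
row 4: denom=10−3·69/214=1933/214; d'=(19−3·-328/107)/(1933/214)=6034/1933
back: M4=6034/1933
back: M3=-328/107−69/214·6034/1933=-7871/1933
back: M2=144/23−8/23·-7871/1933=14840/1933
back: M1=-6−1/4·14840/1933=-15308/1933
M: M0=0, M1=-15308/1933, M2=14840/1933, M3=-7871/1933, M4=6034/1933, M5=0
seg 0: a=-2, c=M0/2=0, d=(M1−M0)/(6·1)=-7654/5799, b=Δ0−h0·(2M0+M1)/6=13453/5799
seg 1: a=-1, c=M1/2=-7654/1933, d=(M2−M1)/(6·1)=15074/5799, b=Δ1−h1·(2M1+M2)/6=-9509/5799
seg 2: a=-4, c=M2/2=7420/1933, d=(M3−M2)/(6·2)=-22711/23196, b=Δ2−h2·(2M2+M3)/6=-10211/5799
seg 3: a=0, c=M3/2=-7871/3866, d=(M4−M3)/(6·3)=1545/3866, b=Δ3−h3·(2M3+M4)/6=10696/5799
seg 4: a=-2, c=M4/2=3017/1933, d=(M5−M4)/(6·2)=-3017/11598, b=Δ4−h4·(2M4+M5)/6=4859/11598
t_q=25/4 → seg 3, τ=9/4; S=0+10696/5799·τ+-7871/3866·τ²+1545/3866·τ³=-397083/247424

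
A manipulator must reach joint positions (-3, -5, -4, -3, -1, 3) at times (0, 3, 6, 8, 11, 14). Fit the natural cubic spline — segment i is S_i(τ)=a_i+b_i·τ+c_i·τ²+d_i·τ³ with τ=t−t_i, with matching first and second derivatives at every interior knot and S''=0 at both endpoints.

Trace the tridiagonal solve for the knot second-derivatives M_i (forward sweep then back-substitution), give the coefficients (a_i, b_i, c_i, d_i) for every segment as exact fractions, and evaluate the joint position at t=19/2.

Δ: Δ0=-2/3, Δ1=1/3, Δ2=1/2, Δ3=2/3, Δ4=4/3
row 1: diag=12, rhs=6; c'=1/4, d'=1/2
row 2: denom=10−3·1/4=37/4; d'=(1−3·1/2)/(37/4)=-2/37
row 3: denom=10−2·8/37=354/37; d'=(1−2·-2/37)/(354/37)=41/354
row 4: denom=12−3·37/118=1305/118; d'=(4−3·41/354)/(1305/118)=431/1305
back: M4=431/1305
back: M3=41/354−37/118·431/1305=16/1305
back: M2=-2/37−8/37·16/1305=-74/1305
back: M1=1/2−1/4·-74/1305=671/1305
M: M0=0, M1=671/1305, M2=-74/1305, M3=16/1305, M4=431/1305, M5=0
seg 0: a=-3, c=M0/2=0, d=(M1−M0)/(6·3)=671/23490, b=Δ0−h0·(2M0+M1)/6=-2411/2610
seg 1: a=-5, c=M1/2=671/2610, d=(M2−M1)/(6·3)=-149/4698, b=Δ1−h1·(2M1+M2)/6=-199/1305
seg 2: a=-4, c=M2/2=-37/1305, d=(M3−M2)/(6·2)=1/174, b=Δ2−h2·(2M2+M3)/6=1393/2610
seg 3: a=-3, c=M3/2=8/1305, d=(M4−M3)/(6·3)=83/4698, b=Δ3−h3·(2M3+M4)/6=1277/2610
seg 4: a=-1, c=M4/2=431/2610, d=(M5−M4)/(6·3)=-431/23490, b=Δ4−h4·(2M4+M5)/6=1309/1305
t_q=19/2 → seg 3, τ=3/2; S=-3+1277/2610·τ+8/1305·τ²+83/4698·τ³=-5087/2320

  seg 0: a=-3 b=-2411/2610 c=0 d=671/23490
  seg 1: a=-5 b=-199/1305 c=671/2610 d=-149/4698
  seg 2: a=-4 b=1393/2610 c=-37/1305 d=1/174
  seg 3: a=-3 b=1277/2610 c=8/1305 d=83/4698
  seg 4: a=-1 b=1309/1305 c=431/2610 d=-431/23490
S(19/2) = -5087/2320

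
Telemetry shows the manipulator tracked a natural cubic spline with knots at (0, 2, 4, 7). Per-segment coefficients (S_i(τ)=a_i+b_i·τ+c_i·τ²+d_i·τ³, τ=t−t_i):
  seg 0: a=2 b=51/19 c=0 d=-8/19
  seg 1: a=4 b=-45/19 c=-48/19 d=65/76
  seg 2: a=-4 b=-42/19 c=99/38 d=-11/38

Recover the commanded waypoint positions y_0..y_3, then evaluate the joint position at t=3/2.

y_0=2 y_1=4 y_2=-4 y_3=5
S(3/2) = 175/38

y_0 = S_0(0) = a_0 = 2
y_1 = S_1(0) = a_1 = 4
y_2 = S_2(0) = a_2 = -4
y_3 = S_2(3) = 5
t_q=3/2 is in segment 0 (τ=3/2); S_0(τ)=175/38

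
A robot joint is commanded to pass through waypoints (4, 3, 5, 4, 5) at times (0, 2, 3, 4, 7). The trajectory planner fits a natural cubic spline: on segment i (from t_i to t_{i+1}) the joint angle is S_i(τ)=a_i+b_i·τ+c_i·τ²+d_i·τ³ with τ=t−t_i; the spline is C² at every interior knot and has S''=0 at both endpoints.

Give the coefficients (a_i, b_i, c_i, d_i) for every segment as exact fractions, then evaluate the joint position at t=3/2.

Δ: Δ0=-1/2, Δ1=2, Δ2=-1, Δ3=1/3
row 1: diag=6, rhs=15; c'=1/6, d'=5/2
row 2: denom=4−1·1/6=23/6; d'=(-18−1·5/2)/(23/6)=-123/23
row 3: denom=8−1·6/23=178/23; d'=(8−1·-123/23)/(178/23)=307/178
back: M3=307/178
back: M2=-123/23−6/23·307/178=-516/89
back: M1=5/2−1/6·-516/89=617/178
M: M0=0, M1=617/178, M2=-516/89, M3=307/178, M4=0
seg 0: a=4, c=M0/2=0, d=(M1−M0)/(6·2)=617/2136, b=Δ0−h0·(2M0+M1)/6=-442/267
seg 1: a=3, c=M1/2=617/356, d=(M2−M1)/(6·1)=-1649/1068, b=Δ1−h1·(2M1+M2)/6=967/534
seg 2: a=5, c=M2/2=-258/89, d=(M3−M2)/(6·1)=1339/1068, b=Δ2−h2·(2M2+M3)/6=689/1068
seg 3: a=4, c=M3/2=307/356, d=(M4−M3)/(6·3)=-307/3204, b=Δ3−h3·(2M3+M4)/6=-743/534
t_q=3/2 → seg 0, τ=3/2; S=4+-442/267·τ+0·τ²+617/2136·τ³=14193/5696

  seg 0: a=4 b=-442/267 c=0 d=617/2136
  seg 1: a=3 b=967/534 c=617/356 d=-1649/1068
  seg 2: a=5 b=689/1068 c=-258/89 d=1339/1068
  seg 3: a=4 b=-743/534 c=307/356 d=-307/3204
S(3/2) = 14193/5696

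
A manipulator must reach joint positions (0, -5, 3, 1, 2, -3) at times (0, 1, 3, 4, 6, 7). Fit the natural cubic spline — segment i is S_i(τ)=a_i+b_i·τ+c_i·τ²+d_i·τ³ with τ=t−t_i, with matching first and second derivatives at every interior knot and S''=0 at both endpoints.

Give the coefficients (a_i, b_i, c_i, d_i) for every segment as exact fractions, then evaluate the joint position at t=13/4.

  seg 0: a=0 b=-3525/494 c=0 d=1055/494
  seg 1: a=-5 b=-180/247 c=3165/494 d=-1997/988
  seg 2: a=3 b=159/247 c=-1413/247 d=40/13
  seg 3: a=1 b=-387/247 c=867/247 d=-2447/1976
  seg 4: a=2 b=-1179/494 c=-3873/988 d=1291/988
S(13/4) = 11269/3952

Δ: Δ0=-5, Δ1=4, Δ2=-2, Δ3=1/2, Δ4=-5
row 1: diag=6, rhs=54; c'=1/3, d'=9
row 2: denom=6−2·1/3=16/3; d'=(-36−2·9)/(16/3)=-81/8
row 3: denom=6−1·3/16=93/16; d'=(15−1·-81/8)/(93/16)=134/31
row 4: denom=6−2·32/93=494/93; d'=(-33−2·134/31)/(494/93)=-3873/494
back: M4=-3873/494
back: M3=134/31−32/93·-3873/494=1734/247
back: M2=-81/8−3/16·1734/247=-2826/247
back: M1=9−1/3·-2826/247=3165/247
M: M0=0, M1=3165/247, M2=-2826/247, M3=1734/247, M4=-3873/494, M5=0
seg 0: a=0, c=M0/2=0, d=(M1−M0)/(6·1)=1055/494, b=Δ0−h0·(2M0+M1)/6=-3525/494
seg 1: a=-5, c=M1/2=3165/494, d=(M2−M1)/(6·2)=-1997/988, b=Δ1−h1·(2M1+M2)/6=-180/247
seg 2: a=3, c=M2/2=-1413/247, d=(M3−M2)/(6·1)=40/13, b=Δ2−h2·(2M2+M3)/6=159/247
seg 3: a=1, c=M3/2=867/247, d=(M4−M3)/(6·2)=-2447/1976, b=Δ3−h3·(2M3+M4)/6=-387/247
seg 4: a=2, c=M4/2=-3873/988, d=(M5−M4)/(6·1)=1291/988, b=Δ4−h4·(2M4+M5)/6=-1179/494
t_q=13/4 → seg 2, τ=1/4; S=3+159/247·τ+-1413/247·τ²+40/13·τ³=11269/3952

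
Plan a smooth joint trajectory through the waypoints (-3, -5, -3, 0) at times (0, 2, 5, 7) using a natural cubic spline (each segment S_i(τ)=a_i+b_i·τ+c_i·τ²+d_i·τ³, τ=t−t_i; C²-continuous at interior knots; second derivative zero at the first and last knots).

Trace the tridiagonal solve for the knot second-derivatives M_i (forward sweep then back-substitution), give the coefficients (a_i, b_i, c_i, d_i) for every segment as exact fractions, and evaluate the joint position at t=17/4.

  seg 0: a=-3 b=-358/273 c=0 d=85/1092
  seg 1: a=-5 b=-103/273 c=85/182 d=-5/126
  seg 2: a=-3 b=739/546 c=10/91 d=-5/273
S(17/4) = -45853/11648

Δ: Δ0=-1, Δ1=2/3, Δ2=3/2
row 1: diag=10, rhs=10; c'=3/10, d'=1
row 2: denom=10−3·3/10=91/10; d'=(5−3·1)/(91/10)=20/91
back: M2=20/91
back: M1=1−3/10·20/91=85/91
M: M0=0, M1=85/91, M2=20/91, M3=0
seg 0: a=-3, c=M0/2=0, d=(M1−M0)/(6·2)=85/1092, b=Δ0−h0·(2M0+M1)/6=-358/273
seg 1: a=-5, c=M1/2=85/182, d=(M2−M1)/(6·3)=-5/126, b=Δ1−h1·(2M1+M2)/6=-103/273
seg 2: a=-3, c=M2/2=10/91, d=(M3−M2)/(6·2)=-5/273, b=Δ2−h2·(2M2+M3)/6=739/546
t_q=17/4 → seg 1, τ=9/4; S=-5+-103/273·τ+85/182·τ²+-5/126·τ³=-45853/11648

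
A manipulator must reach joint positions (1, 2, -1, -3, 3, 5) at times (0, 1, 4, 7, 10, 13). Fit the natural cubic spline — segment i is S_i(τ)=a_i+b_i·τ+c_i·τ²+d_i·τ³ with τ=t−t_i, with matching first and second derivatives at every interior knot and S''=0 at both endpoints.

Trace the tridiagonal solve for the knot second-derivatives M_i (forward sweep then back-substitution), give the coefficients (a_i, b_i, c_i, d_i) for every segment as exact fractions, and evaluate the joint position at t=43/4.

  seg 0: a=1 b=508/403 c=0 d=-105/403
  seg 1: a=2 b=193/403 c=-315/403 d=349/3627
  seg 2: a=-1 b=-50/31 c=34/403 d=838/10881
  seg 3: a=-3 b=392/403 c=940/1209 d=-526/3627
  seg 4: a=3 b=694/403 c=-638/1209 d=638/10881
S(43/4) = 51835/12896

Δ: Δ0=1, Δ1=-1, Δ2=-2/3, Δ3=2, Δ4=2/3
row 1: diag=8, rhs=-12; c'=3/8, d'=-3/2
row 2: denom=12−3·3/8=87/8; d'=(2−3·-3/2)/(87/8)=52/87
row 3: denom=12−3·8/29=324/29; d'=(16−3·52/87)/(324/29)=103/81
row 4: denom=12−3·29/108=403/36; d'=(-8−3·103/81)/(403/36)=-1276/1209
back: M4=-1276/1209
back: M3=103/81−29/108·-1276/1209=1880/1209
back: M2=52/87−8/29·1880/1209=68/403
back: M1=-3/2−3/8·68/403=-630/403
M: M0=0, M1=-630/403, M2=68/403, M3=1880/1209, M4=-1276/1209, M5=0
seg 0: a=1, c=M0/2=0, d=(M1−M0)/(6·1)=-105/403, b=Δ0−h0·(2M0+M1)/6=508/403
seg 1: a=2, c=M1/2=-315/403, d=(M2−M1)/(6·3)=349/3627, b=Δ1−h1·(2M1+M2)/6=193/403
seg 2: a=-1, c=M2/2=34/403, d=(M3−M2)/(6·3)=838/10881, b=Δ2−h2·(2M2+M3)/6=-50/31
seg 3: a=-3, c=M3/2=940/1209, d=(M4−M3)/(6·3)=-526/3627, b=Δ3−h3·(2M3+M4)/6=392/403
seg 4: a=3, c=M4/2=-638/1209, d=(M5−M4)/(6·3)=638/10881, b=Δ4−h4·(2M4+M5)/6=694/403
t_q=43/4 → seg 4, τ=3/4; S=3+694/403·τ+-638/1209·τ²+638/10881·τ³=51835/12896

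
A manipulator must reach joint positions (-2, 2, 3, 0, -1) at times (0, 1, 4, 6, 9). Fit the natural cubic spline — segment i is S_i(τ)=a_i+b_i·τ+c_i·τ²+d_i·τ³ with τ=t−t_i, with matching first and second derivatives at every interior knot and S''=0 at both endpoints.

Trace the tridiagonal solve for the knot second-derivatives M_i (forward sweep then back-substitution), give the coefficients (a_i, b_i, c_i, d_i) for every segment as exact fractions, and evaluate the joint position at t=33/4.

Δ: Δ0=4, Δ1=1/3, Δ2=-3/2, Δ3=-1/3
row 1: diag=8, rhs=-22; c'=3/8, d'=-11/4
row 2: denom=10−3·3/8=71/8; d'=(-11−3·-11/4)/(71/8)=-22/71
row 3: denom=10−2·16/71=678/71; d'=(7−2·-22/71)/(678/71)=541/678
back: M3=541/678
back: M2=-22/71−16/71·541/678=-166/339
back: M1=-11/4−3/8·-166/339=-290/113
M: M0=0, M1=-290/113, M2=-166/339, M3=541/678, M4=0
seg 0: a=-2, c=M0/2=0, d=(M1−M0)/(6·1)=-145/339, b=Δ0−h0·(2M0+M1)/6=1501/339
seg 1: a=2, c=M1/2=-145/113, d=(M2−M1)/(6·3)=352/3051, b=Δ1−h1·(2M1+M2)/6=1066/339
seg 2: a=3, c=M2/2=-83/339, d=(M3−M2)/(6·2)=97/904, b=Δ2−h2·(2M2+M3)/6=-488/339
seg 3: a=0, c=M3/2=541/1356, d=(M4−M3)/(6·3)=-541/12204, b=Δ3−h3·(2M3+M4)/6=-767/678
t_q=33/4 → seg 3, τ=9/4; S=0+-767/678·τ+541/1356·τ²+-541/12204·τ³=-29811/28928

  seg 0: a=-2 b=1501/339 c=0 d=-145/339
  seg 1: a=2 b=1066/339 c=-145/113 d=352/3051
  seg 2: a=3 b=-488/339 c=-83/339 d=97/904
  seg 3: a=0 b=-767/678 c=541/1356 d=-541/12204
S(33/4) = -29811/28928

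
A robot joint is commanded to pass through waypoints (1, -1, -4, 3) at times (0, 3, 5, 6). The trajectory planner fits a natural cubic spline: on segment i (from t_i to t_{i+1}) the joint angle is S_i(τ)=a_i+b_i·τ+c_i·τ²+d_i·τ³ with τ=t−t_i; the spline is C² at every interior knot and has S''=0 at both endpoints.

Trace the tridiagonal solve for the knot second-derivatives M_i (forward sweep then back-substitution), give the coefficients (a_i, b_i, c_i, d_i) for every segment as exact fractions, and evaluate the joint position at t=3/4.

  seg 0: a=1 b=43/84 c=0 d=-11/84
  seg 1: a=-1 b=-127/42 c=-33/28 d=163/168
  seg 2: a=-4 b=82/21 c=65/14 d=-65/42
S(3/4) = 2381/1792

Δ: Δ0=-2/3, Δ1=-3/2, Δ2=7
row 1: diag=10, rhs=-5; c'=1/5, d'=-1/2
row 2: denom=6−2·1/5=28/5; d'=(51−2·-1/2)/(28/5)=65/7
back: M2=65/7
back: M1=-1/2−1/5·65/7=-33/14
M: M0=0, M1=-33/14, M2=65/7, M3=0
seg 0: a=1, c=M0/2=0, d=(M1−M0)/(6·3)=-11/84, b=Δ0−h0·(2M0+M1)/6=43/84
seg 1: a=-1, c=M1/2=-33/28, d=(M2−M1)/(6·2)=163/168, b=Δ1−h1·(2M1+M2)/6=-127/42
seg 2: a=-4, c=M2/2=65/14, d=(M3−M2)/(6·1)=-65/42, b=Δ2−h2·(2M2+M3)/6=82/21
t_q=3/4 → seg 0, τ=3/4; S=1+43/84·τ+0·τ²+-11/84·τ³=2381/1792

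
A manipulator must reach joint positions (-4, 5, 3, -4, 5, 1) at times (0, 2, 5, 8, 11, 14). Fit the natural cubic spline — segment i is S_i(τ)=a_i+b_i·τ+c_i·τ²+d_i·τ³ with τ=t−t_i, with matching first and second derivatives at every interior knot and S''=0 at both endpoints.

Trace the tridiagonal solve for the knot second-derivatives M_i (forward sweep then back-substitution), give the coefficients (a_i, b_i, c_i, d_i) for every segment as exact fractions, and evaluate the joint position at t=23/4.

  seg 0: a=-4 b=16769/3090 c=0 d=-358/1545
  seg 1: a=5 b=8177/3090 c=-716/515 d=2651/27810
  seg 2: a=3 b=-4823/1545 c=-329/618 d=273/1030
  seg 3: a=-4 b=2597/3090 c=2863/1545 d=-2101/5562
  seg 4: a=5 b=2719/1545 c=-1593/1030 d=177/1030
S(23/4) = 6211/13184

Δ: Δ0=9/2, Δ1=-2/3, Δ2=-7/3, Δ3=3, Δ4=-4/3
row 1: diag=10, rhs=-31; c'=3/10, d'=-31/10
row 2: denom=12−3·3/10=111/10; d'=(-10−3·-31/10)/(111/10)=-7/111
row 3: denom=12−3·10/37=414/37; d'=(32−3·-7/111)/(414/37)=397/138
row 4: denom=12−3·37/138=515/46; d'=(-26−3·397/138)/(515/46)=-1593/515
back: M4=-1593/515
back: M3=397/138−37/138·-1593/515=5726/1545
back: M2=-7/111−10/37·5726/1545=-329/309
back: M1=-31/10−3/10·-329/309=-1432/515
M: M0=0, M1=-1432/515, M2=-329/309, M3=5726/1545, M4=-1593/515, M5=0
seg 0: a=-4, c=M0/2=0, d=(M1−M0)/(6·2)=-358/1545, b=Δ0−h0·(2M0+M1)/6=16769/3090
seg 1: a=5, c=M1/2=-716/515, d=(M2−M1)/(6·3)=2651/27810, b=Δ1−h1·(2M1+M2)/6=8177/3090
seg 2: a=3, c=M2/2=-329/618, d=(M3−M2)/(6·3)=273/1030, b=Δ2−h2·(2M2+M3)/6=-4823/1545
seg 3: a=-4, c=M3/2=2863/1545, d=(M4−M3)/(6·3)=-2101/5562, b=Δ3−h3·(2M3+M4)/6=2597/3090
seg 4: a=5, c=M4/2=-1593/1030, d=(M5−M4)/(6·3)=177/1030, b=Δ4−h4·(2M4+M5)/6=2719/1545
t_q=23/4 → seg 2, τ=3/4; S=3+-4823/1545·τ+-329/618·τ²+273/1030·τ³=6211/13184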